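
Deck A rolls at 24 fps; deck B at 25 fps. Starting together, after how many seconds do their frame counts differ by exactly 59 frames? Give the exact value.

59 seconds

The gap grows by |25 − 24| = 1 frame per second.
Time for a 59-frame gap: 59 ÷ (1) = 59 s.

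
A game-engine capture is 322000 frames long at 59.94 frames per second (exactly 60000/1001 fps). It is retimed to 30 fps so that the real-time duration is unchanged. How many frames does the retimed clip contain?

Target frames = source frames × (target rate / source rate) = 322000 × (30)/(60000/1001) = 322000 × 1001/2000 = 161161.

161161 frames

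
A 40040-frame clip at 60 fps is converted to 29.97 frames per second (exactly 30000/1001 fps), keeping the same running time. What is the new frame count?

Target frames = source frames × (target rate / source rate) = 40040 × (30000/1001)/(60) = 40040 × 500/1001 = 20000.

20000 frames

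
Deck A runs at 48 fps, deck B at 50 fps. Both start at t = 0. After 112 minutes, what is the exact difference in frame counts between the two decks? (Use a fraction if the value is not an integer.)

13440 frames

112 min = 6720 s.
A emits 48 × 6720 = 322560 frames; B emits 50 × 6720 = 336000.
Difference = 13440 frames; B is ahead of A.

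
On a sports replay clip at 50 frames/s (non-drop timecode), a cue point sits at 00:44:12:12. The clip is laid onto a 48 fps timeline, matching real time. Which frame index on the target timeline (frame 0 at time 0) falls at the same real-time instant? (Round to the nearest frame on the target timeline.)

frame 127308

Source frame index: (0×3600 + 44×60 + 12) × 50 + 12 = 132612.
Real time: 132612 / (50) = 66306/25 s.
Target frame: (66306/25) × (48) = 3182688/25 ≈ 127307.520 → 127308.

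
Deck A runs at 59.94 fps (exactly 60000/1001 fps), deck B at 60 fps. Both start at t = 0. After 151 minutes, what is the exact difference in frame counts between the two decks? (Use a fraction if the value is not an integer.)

151 min = 9060 s.
A emits 60000/1001 × 9060 = 543600000/1001 frames; B emits 60 × 9060 = 543600.
Difference = 543600/1001 frames (≈ 543.0569); B is ahead of A.

543600/1001 frames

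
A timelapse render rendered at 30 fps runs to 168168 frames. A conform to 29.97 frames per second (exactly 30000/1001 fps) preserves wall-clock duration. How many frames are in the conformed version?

Target frames = source frames × (target rate / source rate) = 168168 × (30000/1001)/(30) = 168168 × 1000/1001 = 168000.

168000 frames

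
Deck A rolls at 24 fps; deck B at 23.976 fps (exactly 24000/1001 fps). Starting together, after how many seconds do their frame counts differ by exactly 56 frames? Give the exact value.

The gap grows by |24000/1001 − 24| = 24/1001 frames per second.
Time for a 56-frame gap: 56 ÷ (24/1001) = 7007/3 s.

7007/3 seconds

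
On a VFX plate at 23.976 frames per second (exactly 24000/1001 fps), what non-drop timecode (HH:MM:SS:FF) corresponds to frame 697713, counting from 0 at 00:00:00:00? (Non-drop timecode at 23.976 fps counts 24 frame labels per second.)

08:04:31:09

697713 ÷ 24 = 29071 full seconds, remainder 9 frames.
29071 s = 8 h 4 min 31 s.
Timecode: 08:04:31:09.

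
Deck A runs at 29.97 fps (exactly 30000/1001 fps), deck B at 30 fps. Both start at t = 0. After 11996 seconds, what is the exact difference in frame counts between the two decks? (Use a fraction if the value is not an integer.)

A emits 30000/1001 × 11996 = 359880000/1001 frames; B emits 30 × 11996 = 359880.
Difference = 359880/1001 frames (≈ 359.5205); B is ahead of A.

359880/1001 frames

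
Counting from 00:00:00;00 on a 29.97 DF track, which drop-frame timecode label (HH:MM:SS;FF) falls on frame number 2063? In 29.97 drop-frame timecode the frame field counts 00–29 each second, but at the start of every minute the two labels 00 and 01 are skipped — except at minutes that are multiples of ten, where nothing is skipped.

00:01:08;25

Ten DF minutes hold 17982 frames, so frame 2063 lies in block 0 (frames 0–17981) with 2063 frames into that block.
The block's first minute is 1800 frames and the rest 1798 each; 2063 frames reaches minute 1, so 0 × 18 + 1 × 2 = 2 labels have been skipped so far.
Adding those back, label number 2063 + 2 = 2065 at 30 labels/s is 68 s + 25 f = 0 h 1 min 8 s frame 25, i.e. 00:01:08;25.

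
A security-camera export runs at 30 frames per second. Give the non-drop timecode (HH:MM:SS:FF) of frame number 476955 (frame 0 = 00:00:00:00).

04:24:58:15

476955 ÷ 30 = 15898 full seconds, remainder 15 frames.
15898 s = 4 h 24 min 58 s.
Timecode: 04:24:58:15.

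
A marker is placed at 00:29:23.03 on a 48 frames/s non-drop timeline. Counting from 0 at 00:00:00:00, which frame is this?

Total seconds to the label: (0 × 3600 + 29 × 60 + 23) = 1763.
Frame index = 1763 × 48 + 3 = 84627.

frame 84627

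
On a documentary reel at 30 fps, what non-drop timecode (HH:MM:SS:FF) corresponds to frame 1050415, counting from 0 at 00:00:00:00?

09:43:33:25

1050415 ÷ 30 = 35013 full seconds, remainder 25 frames.
35013 s = 9 h 43 min 33 s.
Timecode: 09:43:33:25.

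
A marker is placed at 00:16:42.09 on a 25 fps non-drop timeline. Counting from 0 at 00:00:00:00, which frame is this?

frame 25059

Total seconds to the label: (0 × 3600 + 16 × 60 + 42) = 1002.
Frame index = 1002 × 25 + 9 = 25059.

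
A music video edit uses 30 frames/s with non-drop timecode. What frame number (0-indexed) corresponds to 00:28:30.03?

51303

Total seconds to the label: (0 × 3600 + 28 × 60 + 30) = 1710.
Frame index = 1710 × 30 + 3 = 51303.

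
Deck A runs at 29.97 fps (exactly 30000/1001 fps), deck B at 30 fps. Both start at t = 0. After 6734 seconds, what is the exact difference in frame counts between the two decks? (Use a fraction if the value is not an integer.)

2220/11 frames

A emits 30000/1001 × 6734 = 2220000/11 frames; B emits 30 × 6734 = 202020.
Difference = 2220/11 frames (≈ 201.8182); B is ahead of A.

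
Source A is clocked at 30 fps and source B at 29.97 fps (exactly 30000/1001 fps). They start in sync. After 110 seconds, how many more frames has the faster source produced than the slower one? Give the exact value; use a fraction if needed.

300/91 frames

A emits 30 × 110 = 3300 frames; B emits 30000/1001 × 110 = 300000/91.
Difference = 300/91 frames (≈ 3.2967); B is behind A.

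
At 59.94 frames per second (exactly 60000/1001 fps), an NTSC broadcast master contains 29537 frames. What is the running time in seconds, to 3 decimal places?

492.776 seconds

Running time = 29537 × 1001/60000 = 29566537/60000 s ≈ 492.776 s.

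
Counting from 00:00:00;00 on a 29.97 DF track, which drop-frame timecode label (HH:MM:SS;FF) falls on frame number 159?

00:00:05;09

Ten DF minutes hold 17982 frames, so frame 159 lies in block 0 (frames 0–17981) with 159 frames into that block.
The block's first minute is 1800 frames and the rest 1798 each; 159 frames reaches minute 0, so 0 × 18 + 0 × 2 = 0 labels have been skipped so far.
Adding those back, label number 159 + 0 = 159 at 30 labels/s is 5 s + 9 f = 0 h 0 min 5 s frame 9, i.e. 00:00:05;09.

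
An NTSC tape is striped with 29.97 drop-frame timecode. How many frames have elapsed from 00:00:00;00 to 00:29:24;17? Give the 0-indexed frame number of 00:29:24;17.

52883

Complete 10-minute blocks: 2, each 17982 frames → 35964.
Remaining 9 whole minutes in the current block: 1800 + 8 × 1798 = 16184 frames.
Within the current minute: 24 × 30 + 17 − 2 = 735 (labels ;00/;01 skipped at this minute). Total = 35964 + 16184 + 735 = 52883.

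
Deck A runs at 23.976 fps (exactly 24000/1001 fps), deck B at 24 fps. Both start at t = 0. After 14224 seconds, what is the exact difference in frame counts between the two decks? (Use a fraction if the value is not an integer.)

48768/143 frames

A emits 24000/1001 × 14224 = 48768000/143 frames; B emits 24 × 14224 = 341376.
Difference = 48768/143 frames (≈ 341.0350); B is ahead of A.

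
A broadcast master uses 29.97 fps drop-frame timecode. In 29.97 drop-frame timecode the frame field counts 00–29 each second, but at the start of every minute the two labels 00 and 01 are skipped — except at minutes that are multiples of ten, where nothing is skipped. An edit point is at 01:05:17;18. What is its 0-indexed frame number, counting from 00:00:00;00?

117410

Complete 10-minute blocks: 6, each 17982 frames → 107892.
Remaining 5 whole minutes in the current block: 1800 + 4 × 1798 = 8992 frames.
Within the current minute: 17 × 30 + 18 − 2 = 526 (labels ;00/;01 skipped at this minute). Total = 107892 + 8992 + 526 = 117410.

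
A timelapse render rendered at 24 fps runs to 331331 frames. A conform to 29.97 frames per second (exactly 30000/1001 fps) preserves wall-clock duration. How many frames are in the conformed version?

Target frames = source frames × (target rate / source rate) = 331331 × (30000/1001)/(24) = 331331 × 1250/1001 = 413750.

413750 frames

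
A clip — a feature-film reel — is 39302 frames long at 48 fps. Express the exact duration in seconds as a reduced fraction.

Running time = 39302 ÷ (48) = 39302 × 1/48 = 19651/24 s.

19651/24 seconds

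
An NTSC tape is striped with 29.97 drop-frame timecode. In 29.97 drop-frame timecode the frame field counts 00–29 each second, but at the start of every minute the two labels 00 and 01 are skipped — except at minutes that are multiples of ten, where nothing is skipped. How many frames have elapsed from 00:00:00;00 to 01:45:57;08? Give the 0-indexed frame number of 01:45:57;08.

As if non-drop at 30 labels/s: (1 × 3600 + 45 × 60 + 57) × 30 + 8 = 190718.
Minute boundaries passed: 105; those not divisible by 10: 105 − 10 = 95; dropped labels = 2 × 95 = 190.
Actual frame index = 190718 − 190 = 190528.

190528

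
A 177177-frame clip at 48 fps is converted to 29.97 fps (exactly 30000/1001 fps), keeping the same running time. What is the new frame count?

Target frames = source frames × (target rate / source rate) = 177177 × (30000/1001)/(48) = 177177 × 625/1001 = 110625.

110625 frames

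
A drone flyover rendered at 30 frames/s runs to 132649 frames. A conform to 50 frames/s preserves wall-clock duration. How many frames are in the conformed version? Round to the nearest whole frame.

221082 frames

Frames at target rate = 132649 × (50) / (30) = 663245/3 ≈ 221081.667.
Nearest whole frame: 221082.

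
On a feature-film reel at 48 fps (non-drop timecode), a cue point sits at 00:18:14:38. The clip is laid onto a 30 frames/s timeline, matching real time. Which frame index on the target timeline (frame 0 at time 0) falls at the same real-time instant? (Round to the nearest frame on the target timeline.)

frame 32844

Source frame index: (0×3600 + 18×60 + 14) × 48 + 38 = 52550.
Real time: 52550 / (48) = 26275/24 s.
Target frame: (26275/24) × (30) = 131375/4 ≈ 32843.750 → 32844.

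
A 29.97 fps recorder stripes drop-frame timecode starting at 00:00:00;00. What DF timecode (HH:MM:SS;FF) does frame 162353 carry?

Each 10-minute DF block holds 10 × 60 × 30 − 9 × 2 = 17982 frames. 162353 ÷ 17982 → 9 full blocks, remainder 515.
Within the partial block the first minute is 1800 frames and each further minute 1798, so 0 further minute boundaries passed. Total skipped labels = 18 × 9 + 2 × 0 = 162.
Non-drop label index = 162353 + 162 = 162515; at 30 labels/s that is 01:30:17:05, i.e. DF 01:30:17;05.

01:30:17;05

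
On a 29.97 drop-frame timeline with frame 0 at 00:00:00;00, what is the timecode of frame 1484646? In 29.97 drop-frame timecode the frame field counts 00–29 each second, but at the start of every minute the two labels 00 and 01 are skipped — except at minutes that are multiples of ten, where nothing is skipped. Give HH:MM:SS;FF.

Each 10-minute DF block holds 10 × 60 × 30 − 9 × 2 = 17982 frames. 1484646 ÷ 17982 → 82 full blocks, remainder 10122.
Within the partial block the first minute is 1800 frames and each further minute 1798, so 5 further minute boundaries passed. Total skipped labels = 18 × 82 + 2 × 5 = 1486.
Non-drop label index = 1484646 + 1486 = 1486132; at 30 labels/s that is 13:45:37:22, i.e. DF 13:45:37;22.

13:45:37;22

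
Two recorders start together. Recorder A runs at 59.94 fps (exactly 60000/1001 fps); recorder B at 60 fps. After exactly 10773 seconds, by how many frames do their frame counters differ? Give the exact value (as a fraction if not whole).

92340/143 frames

A emits 60000/1001 × 10773 = 92340000/143 frames; B emits 60 × 10773 = 646380.
Difference = 92340/143 frames (≈ 645.7343); B is ahead of A.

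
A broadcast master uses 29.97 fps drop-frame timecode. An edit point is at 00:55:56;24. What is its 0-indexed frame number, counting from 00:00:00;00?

Complete 10-minute blocks: 5, each 17982 frames → 89910.
Remaining 5 whole minutes in the current block: 1800 + 4 × 1798 = 8992 frames.
Within the current minute: 56 × 30 + 24 − 2 = 1702 (labels ;00/;01 skipped at this minute). Total = 89910 + 8992 + 1702 = 100604.

100604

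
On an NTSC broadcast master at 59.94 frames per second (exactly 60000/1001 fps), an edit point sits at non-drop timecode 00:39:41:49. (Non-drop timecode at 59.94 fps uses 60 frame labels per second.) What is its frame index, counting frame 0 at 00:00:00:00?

Total seconds to the label: (0 × 3600 + 39 × 60 + 41) = 2381.
Frame index = 2381 × 60 + 49 = 142909.

frame 142909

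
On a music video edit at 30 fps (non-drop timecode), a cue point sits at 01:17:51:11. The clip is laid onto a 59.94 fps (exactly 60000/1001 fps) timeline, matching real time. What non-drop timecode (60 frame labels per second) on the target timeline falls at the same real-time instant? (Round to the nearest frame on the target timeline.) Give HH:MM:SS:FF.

01:17:46:42

Source frame index: (1×3600 + 17×60 + 51) × 30 + 11 = 140141.
Real time: 140141 / (30) = 140141/30 s.
Target frame: (140141/30) × (60000/1001) = 280282000/1001 ≈ 280001.998 → 280002.
At 60 labels/s: frame 280002 → 01:17:46:42.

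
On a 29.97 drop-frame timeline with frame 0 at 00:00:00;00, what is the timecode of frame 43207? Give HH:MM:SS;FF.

Ten DF minutes hold 17982 frames, so frame 43207 lies in block 2 (frames 35964–53945) with 7243 frames into that block.
The block's first minute is 1800 frames and the rest 1798 each; 7243 frames reaches minute 4, so 2 × 18 + 4 × 2 = 44 labels have been skipped so far.
Adding those back, label number 43207 + 44 = 43251 at 30 labels/s is 1441 s + 21 f = 0 h 24 min 1 s frame 21, i.e. 00:24:01;21.

00:24:01;21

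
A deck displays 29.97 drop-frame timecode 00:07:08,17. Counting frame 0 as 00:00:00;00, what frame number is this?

As if non-drop at 30 labels/s: (0 × 3600 + 7 × 60 + 8) × 30 + 17 = 12857.
Minute boundaries passed: 7; those not divisible by 10: 7 − 0 = 7; dropped labels = 2 × 7 = 14.
Actual frame index = 12857 − 14 = 12843.

12843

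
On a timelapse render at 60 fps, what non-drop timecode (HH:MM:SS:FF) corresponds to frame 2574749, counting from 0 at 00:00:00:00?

11:55:12:29

2574749 ÷ 60 = 42912 full seconds, remainder 29 frames.
42912 s = 11 h 55 min 12 s.
Timecode: 11:55:12:29.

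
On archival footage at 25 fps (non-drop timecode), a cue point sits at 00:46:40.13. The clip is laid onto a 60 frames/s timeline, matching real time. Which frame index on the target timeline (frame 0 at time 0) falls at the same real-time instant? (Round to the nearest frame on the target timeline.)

Source frame index: (0×3600 + 46×60 + 40) × 25 + 13 = 70013.
Real time: 70013 / (25) = 70013/25 s.
Target frame: (70013/25) × (60) = 840156/5 ≈ 168031.200 → 168031.

frame 168031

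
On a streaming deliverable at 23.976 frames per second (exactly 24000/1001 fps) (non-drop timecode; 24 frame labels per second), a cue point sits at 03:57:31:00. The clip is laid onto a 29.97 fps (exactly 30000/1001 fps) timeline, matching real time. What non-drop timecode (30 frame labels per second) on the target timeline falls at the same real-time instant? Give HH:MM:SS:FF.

Source frame index: (3×3600 + 57×60 + 31) × 24 + 0 = 342024.
Real time: 342024 / (24000/1001) = 14265251/1000 s.
Target frame: (14265251/1000) × (30000/1001) = 427530.
At 30 labels/s: frame 427530 → 03:57:31:00.

03:57:31:00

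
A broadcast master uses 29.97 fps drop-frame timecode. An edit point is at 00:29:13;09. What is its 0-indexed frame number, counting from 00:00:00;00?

Complete 10-minute blocks: 2, each 17982 frames → 35964.
Remaining 9 whole minutes in the current block: 1800 + 8 × 1798 = 16184 frames.
Within the current minute: 13 × 30 + 9 − 2 = 397 (labels ;00/;01 skipped at this minute). Total = 35964 + 16184 + 397 = 52545.

52545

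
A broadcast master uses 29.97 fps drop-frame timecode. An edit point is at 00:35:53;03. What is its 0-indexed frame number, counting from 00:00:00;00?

64529

As if non-drop at 30 labels/s: (0 × 3600 + 35 × 60 + 53) × 30 + 3 = 64593.
Minute boundaries passed: 35; those not divisible by 10: 35 − 3 = 32; dropped labels = 2 × 32 = 64.
Actual frame index = 64593 − 64 = 64529.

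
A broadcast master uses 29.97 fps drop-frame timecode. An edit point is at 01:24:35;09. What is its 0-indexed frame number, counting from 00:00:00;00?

Complete 10-minute blocks: 8, each 17982 frames → 143856.
Remaining 4 whole minutes in the current block: 1800 + 3 × 1798 = 7194 frames.
Within the current minute: 35 × 30 + 9 − 2 = 1057 (labels ;00/;01 skipped at this minute). Total = 143856 + 7194 + 1057 = 152107.

152107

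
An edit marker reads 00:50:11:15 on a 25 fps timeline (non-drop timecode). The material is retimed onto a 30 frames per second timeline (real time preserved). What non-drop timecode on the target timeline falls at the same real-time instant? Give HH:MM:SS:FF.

Source frame index: (0×3600 + 50×60 + 11) × 25 + 15 = 75290.
Real time: 75290 / (25) = 15058/5 s.
Target frame: (15058/5) × (30) = 90348.
At 30 labels/s: frame 90348 → 00:50:11:18.

00:50:11:18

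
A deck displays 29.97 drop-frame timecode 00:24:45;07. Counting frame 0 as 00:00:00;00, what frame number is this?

44513

As if non-drop at 30 labels/s: (0 × 3600 + 24 × 60 + 45) × 30 + 7 = 44557.
Minute boundaries passed: 24; those not divisible by 10: 24 − 2 = 22; dropped labels = 2 × 22 = 44.
Actual frame index = 44557 − 44 = 44513.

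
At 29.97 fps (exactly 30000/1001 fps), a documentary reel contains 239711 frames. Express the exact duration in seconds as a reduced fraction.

Running time = 239711 ÷ (30000/1001) = 239711 × 1001/30000 = 239950711/30000 s.

239950711/30000 seconds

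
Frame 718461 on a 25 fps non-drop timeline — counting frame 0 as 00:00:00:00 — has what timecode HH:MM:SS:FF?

718461 ÷ 25 = 28738 full seconds, remainder 11 frames.
28738 s = 7 h 58 min 58 s.
Timecode: 07:58:58:11.

07:58:58:11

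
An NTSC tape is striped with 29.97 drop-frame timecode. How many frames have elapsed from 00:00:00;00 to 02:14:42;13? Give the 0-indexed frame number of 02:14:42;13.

As if non-drop at 30 labels/s: (2 × 3600 + 14 × 60 + 42) × 30 + 13 = 242473.
Minute boundaries passed: 134; those not divisible by 10: 134 − 13 = 121; dropped labels = 2 × 121 = 242.
Actual frame index = 242473 − 242 = 242231.

242231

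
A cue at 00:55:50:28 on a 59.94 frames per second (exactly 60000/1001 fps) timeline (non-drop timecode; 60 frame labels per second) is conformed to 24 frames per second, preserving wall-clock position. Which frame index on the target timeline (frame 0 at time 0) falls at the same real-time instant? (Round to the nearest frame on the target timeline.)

Source frame index: (0×3600 + 55×60 + 50) × 60 + 28 = 201028.
Real time: 201028 / (60000/1001) = 50307257/15000 s.
Target frame: (50307257/15000) × (24) = 50307257/625 ≈ 80491.611 → 80492.

frame 80492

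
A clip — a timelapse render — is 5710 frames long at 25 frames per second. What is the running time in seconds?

Running time = 5710 / (25) = 228.4 s.

228.4 seconds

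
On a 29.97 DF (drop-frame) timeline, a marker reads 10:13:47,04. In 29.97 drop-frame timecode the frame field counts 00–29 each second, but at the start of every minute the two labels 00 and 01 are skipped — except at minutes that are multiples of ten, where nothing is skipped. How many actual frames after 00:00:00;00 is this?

As if non-drop at 30 labels/s: (10 × 3600 + 13 × 60 + 47) × 30 + 4 = 1104814.
Minute boundaries passed: 613; those not divisible by 10: 613 − 61 = 552; dropped labels = 2 × 552 = 1104.
Actual frame index = 1104814 − 1104 = 1103710.

1103710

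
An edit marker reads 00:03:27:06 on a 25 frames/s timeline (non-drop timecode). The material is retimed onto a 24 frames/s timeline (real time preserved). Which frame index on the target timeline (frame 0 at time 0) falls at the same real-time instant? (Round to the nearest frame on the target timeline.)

Source frame index: (0×3600 + 3×60 + 27) × 25 + 6 = 5181.
Real time: 5181 / (25) = 5181/25 s.
Target frame: (5181/25) × (24) = 124344/25 ≈ 4973.760 → 4974.

frame 4974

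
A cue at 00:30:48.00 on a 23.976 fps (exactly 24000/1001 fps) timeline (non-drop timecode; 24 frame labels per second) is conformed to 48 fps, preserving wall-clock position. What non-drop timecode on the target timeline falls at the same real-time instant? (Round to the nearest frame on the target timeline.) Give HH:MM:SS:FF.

00:30:49:41

Source frame index: (0×3600 + 30×60 + 48) × 24 + 0 = 44352.
Real time: 44352 / (24000/1001) = 231231/125 s.
Target frame: (231231/125) × (48) = 11099088/125 ≈ 88792.704 → 88793.
At 48 labels/s: frame 88793 → 00:30:49:41.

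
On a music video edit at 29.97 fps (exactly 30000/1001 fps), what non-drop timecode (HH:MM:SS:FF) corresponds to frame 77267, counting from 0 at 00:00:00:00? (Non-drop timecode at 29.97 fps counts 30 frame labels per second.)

00:42:55:17

77267 ÷ 30 = 2575 full seconds, remainder 17 frames.
2575 s = 0 h 42 min 55 s.
Timecode: 00:42:55:17.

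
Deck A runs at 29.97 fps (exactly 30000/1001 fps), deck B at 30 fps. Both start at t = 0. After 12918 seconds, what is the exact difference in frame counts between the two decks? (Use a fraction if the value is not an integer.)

387540/1001 frames

A emits 30000/1001 × 12918 = 387540000/1001 frames; B emits 30 × 12918 = 387540.
Difference = 387540/1001 frames (≈ 387.1528); B is ahead of A.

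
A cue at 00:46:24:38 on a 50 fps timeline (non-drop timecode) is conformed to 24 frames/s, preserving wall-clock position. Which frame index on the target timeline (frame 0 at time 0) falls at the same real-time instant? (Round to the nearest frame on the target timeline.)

Source frame index: (0×3600 + 46×60 + 24) × 50 + 38 = 139238.
Real time: 139238 / (50) = 69619/25 s.
Target frame: (69619/25) × (24) = 1670856/25 ≈ 66834.240 → 66834.

frame 66834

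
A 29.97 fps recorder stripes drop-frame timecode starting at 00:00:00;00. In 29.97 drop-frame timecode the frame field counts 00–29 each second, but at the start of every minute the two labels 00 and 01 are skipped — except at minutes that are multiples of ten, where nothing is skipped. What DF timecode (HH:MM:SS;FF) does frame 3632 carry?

00:02:01;06

Each 10-minute DF block holds 10 × 60 × 30 − 9 × 2 = 17982 frames. 3632 ÷ 17982 → 0 full blocks, remainder 3632.
Within the partial block the first minute is 1800 frames and each further minute 1798, so 2 further minute boundaries passed. Total skipped labels = 18 × 0 + 2 × 2 = 4.
Non-drop label index = 3632 + 4 = 3636; at 30 labels/s that is 00:02:01:06, i.e. DF 00:02:01;06.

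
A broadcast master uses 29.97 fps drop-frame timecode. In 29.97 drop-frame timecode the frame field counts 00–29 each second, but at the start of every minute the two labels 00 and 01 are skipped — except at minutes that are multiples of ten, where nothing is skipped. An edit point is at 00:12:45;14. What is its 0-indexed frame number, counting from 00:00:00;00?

As if non-drop at 30 labels/s: (0 × 3600 + 12 × 60 + 45) × 30 + 14 = 22964.
Minute boundaries passed: 12; those not divisible by 10: 12 − 1 = 11; dropped labels = 2 × 11 = 22.
Actual frame index = 22964 − 22 = 22942.

22942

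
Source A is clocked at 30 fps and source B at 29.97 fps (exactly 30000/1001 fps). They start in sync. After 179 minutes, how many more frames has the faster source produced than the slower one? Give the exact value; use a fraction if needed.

322200/1001 frames

179 min = 10740 s.
A emits 30 × 10740 = 322200 frames; B emits 30000/1001 × 10740 = 322200000/1001.
Difference = 322200/1001 frames (≈ 321.8781); B is behind A.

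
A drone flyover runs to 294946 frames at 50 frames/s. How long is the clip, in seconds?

Running time = 294946 / (50) = 5898.92 s.

5898.92 seconds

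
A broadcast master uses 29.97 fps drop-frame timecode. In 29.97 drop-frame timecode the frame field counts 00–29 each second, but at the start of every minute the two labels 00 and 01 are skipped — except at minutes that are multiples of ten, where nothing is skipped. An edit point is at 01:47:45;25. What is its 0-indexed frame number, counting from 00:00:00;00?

Complete 10-minute blocks: 10, each 17982 frames → 179820.
Remaining 7 whole minutes in the current block: 1800 + 6 × 1798 = 12588 frames.
Within the current minute: 45 × 30 + 25 − 2 = 1373 (labels ;00/;01 skipped at this minute). Total = 179820 + 12588 + 1373 = 193781.

193781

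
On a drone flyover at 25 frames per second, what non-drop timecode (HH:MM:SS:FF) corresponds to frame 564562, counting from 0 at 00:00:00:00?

06:16:22:12

564562 ÷ 25 = 22582 full seconds, remainder 12 frames.
22582 s = 6 h 16 min 22 s.
Timecode: 06:16:22:12.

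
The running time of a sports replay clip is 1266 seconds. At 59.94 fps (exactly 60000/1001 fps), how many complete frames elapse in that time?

Frames = 1266 × 60000/1001 = 75960000/1001 ≈ 75884.1159.
Complete frames: 75884.

75884 frames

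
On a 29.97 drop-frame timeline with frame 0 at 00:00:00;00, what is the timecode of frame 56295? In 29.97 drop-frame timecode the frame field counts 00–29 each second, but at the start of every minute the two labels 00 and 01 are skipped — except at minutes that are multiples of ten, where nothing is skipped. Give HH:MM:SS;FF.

00:31:18;11

Each 10-minute DF block holds 10 × 60 × 30 − 9 × 2 = 17982 frames. 56295 ÷ 17982 → 3 full blocks, remainder 2349.
Within the partial block the first minute is 1800 frames and each further minute 1798, so 1 further minute boundary passed. Total skipped labels = 18 × 3 + 2 × 1 = 56.
Non-drop label index = 56295 + 56 = 56351; at 30 labels/s that is 00:31:18:11, i.e. DF 00:31:18;11.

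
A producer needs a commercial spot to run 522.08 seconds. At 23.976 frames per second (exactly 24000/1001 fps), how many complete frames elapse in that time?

Frames = 522.08 × 24000/1001 = 963840/77 ≈ 12517.4026.
Complete frames: 12517.

12517 frames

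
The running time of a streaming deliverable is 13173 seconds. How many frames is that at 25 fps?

Frames = 13173 × 25 = 329325.

329325 frames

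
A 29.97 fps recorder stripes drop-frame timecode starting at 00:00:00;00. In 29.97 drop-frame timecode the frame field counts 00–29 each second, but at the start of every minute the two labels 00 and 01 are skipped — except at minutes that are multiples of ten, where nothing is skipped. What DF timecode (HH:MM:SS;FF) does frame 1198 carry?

00:00:39;28

Each 10-minute DF block holds 10 × 60 × 30 − 9 × 2 = 17982 frames. 1198 ÷ 17982 → 0 full blocks, remainder 1198.
Within the partial block the first minute is 1800 frames and each further minute 1798, so 0 further minute boundaries passed. Total skipped labels = 18 × 0 + 2 × 0 = 0.
Non-drop label index = 1198 + 0 = 1198; at 30 labels/s that is 00:00:39:28, i.e. DF 00:00:39;28.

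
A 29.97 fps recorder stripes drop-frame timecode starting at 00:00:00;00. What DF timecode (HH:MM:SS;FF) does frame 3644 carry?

Ten DF minutes hold 17982 frames, so frame 3644 lies in block 0 (frames 0–17981) with 3644 frames into that block.
The block's first minute is 1800 frames and the rest 1798 each; 3644 frames reaches minute 2, so 0 × 18 + 2 × 2 = 4 labels have been skipped so far.
Adding those back, label number 3644 + 4 = 3648 at 30 labels/s is 121 s + 18 f = 0 h 2 min 1 s frame 18, i.e. 00:02:01;18.

00:02:01;18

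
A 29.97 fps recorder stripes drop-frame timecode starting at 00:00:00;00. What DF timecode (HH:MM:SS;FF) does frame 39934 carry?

00:22:12;14

Each 10-minute DF block holds 10 × 60 × 30 − 9 × 2 = 17982 frames. 39934 ÷ 17982 → 2 full blocks, remainder 3970.
Within the partial block the first minute is 1800 frames and each further minute 1798, so 2 further minute boundaries passed. Total skipped labels = 18 × 2 + 2 × 2 = 40.
Non-drop label index = 39934 + 40 = 39974; at 30 labels/s that is 00:22:12:14, i.e. DF 00:22:12;14.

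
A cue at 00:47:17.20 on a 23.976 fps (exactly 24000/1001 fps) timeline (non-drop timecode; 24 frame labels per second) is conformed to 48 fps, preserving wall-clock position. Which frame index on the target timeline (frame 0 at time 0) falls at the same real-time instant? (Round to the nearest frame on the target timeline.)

Source frame index: (0×3600 + 47×60 + 17) × 24 + 20 = 68108.
Real time: 68108 / (24000/1001) = 17044027/6000 s.
Target frame: (17044027/6000) × (48) = 17044027/125 ≈ 136352.216 → 136352.

frame 136352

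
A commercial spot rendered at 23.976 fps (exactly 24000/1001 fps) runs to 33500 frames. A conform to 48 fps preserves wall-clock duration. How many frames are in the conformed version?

67067 frames

Target frames = source frames × (target rate / source rate) = 33500 × (48)/(24000/1001) = 33500 × 1001/500 = 67067.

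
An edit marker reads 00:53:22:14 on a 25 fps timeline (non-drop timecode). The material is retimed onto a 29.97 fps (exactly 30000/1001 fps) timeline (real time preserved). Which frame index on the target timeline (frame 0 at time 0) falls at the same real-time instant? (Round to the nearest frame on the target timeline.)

frame 95981

Source frame index: (0×3600 + 53×60 + 22) × 25 + 14 = 80064.
Real time: 80064 / (25) = 80064/25 s.
Target frame: (80064/25) × (30000/1001) = 96076800/1001 ≈ 95980.819 → 95981.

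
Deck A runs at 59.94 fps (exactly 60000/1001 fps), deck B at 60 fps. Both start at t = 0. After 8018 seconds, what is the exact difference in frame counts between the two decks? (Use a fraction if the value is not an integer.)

481080/1001 frames

A emits 60000/1001 × 8018 = 481080000/1001 frames; B emits 60 × 8018 = 481080.
Difference = 481080/1001 frames (≈ 480.5994); B is ahead of A.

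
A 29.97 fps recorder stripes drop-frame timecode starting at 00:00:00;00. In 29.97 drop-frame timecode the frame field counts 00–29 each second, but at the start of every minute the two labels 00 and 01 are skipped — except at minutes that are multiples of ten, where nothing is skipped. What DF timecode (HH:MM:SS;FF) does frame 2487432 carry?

Each 10-minute DF block holds 10 × 60 × 30 − 9 × 2 = 17982 frames. 2487432 ÷ 17982 → 138 full blocks, remainder 5916.
Within the partial block the first minute is 1800 frames and each further minute 1798, so 3 further minute boundaries passed. Total skipped labels = 18 × 138 + 2 × 3 = 2490.
Non-drop label index = 2487432 + 2490 = 2489922; at 30 labels/s that is 23:03:17:12, i.e. DF 23:03:17;12.

23:03:17;12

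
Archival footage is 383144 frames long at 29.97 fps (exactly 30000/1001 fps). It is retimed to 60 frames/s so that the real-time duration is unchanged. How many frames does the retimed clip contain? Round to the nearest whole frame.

767054 frames

Frames at target rate = 383144 × (60) / (30000/1001) = 95881786/125 ≈ 767054.288.
Nearest whole frame: 767054.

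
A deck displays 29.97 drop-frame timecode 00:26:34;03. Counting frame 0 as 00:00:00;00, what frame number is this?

As if non-drop at 30 labels/s: (0 × 3600 + 26 × 60 + 34) × 30 + 3 = 47823.
Minute boundaries passed: 26; those not divisible by 10: 26 − 2 = 24; dropped labels = 2 × 24 = 48.
Actual frame index = 47823 − 48 = 47775.

47775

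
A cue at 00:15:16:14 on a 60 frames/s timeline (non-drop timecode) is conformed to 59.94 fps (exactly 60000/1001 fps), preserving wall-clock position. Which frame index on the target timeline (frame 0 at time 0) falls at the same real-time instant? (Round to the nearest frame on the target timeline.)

Source frame index: (0×3600 + 15×60 + 16) × 60 + 14 = 54974.
Real time: 54974 / (60) = 27487/30 s.
Target frame: (27487/30) × (60000/1001) = 54974000/1001 ≈ 54919.081 → 54919.

frame 54919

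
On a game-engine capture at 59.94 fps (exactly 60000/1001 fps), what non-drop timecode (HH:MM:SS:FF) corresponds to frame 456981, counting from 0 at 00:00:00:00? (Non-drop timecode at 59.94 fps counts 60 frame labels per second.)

456981 ÷ 60 = 7616 full seconds, remainder 21 frames.
7616 s = 2 h 6 min 56 s.
Timecode: 02:06:56:21.

02:06:56:21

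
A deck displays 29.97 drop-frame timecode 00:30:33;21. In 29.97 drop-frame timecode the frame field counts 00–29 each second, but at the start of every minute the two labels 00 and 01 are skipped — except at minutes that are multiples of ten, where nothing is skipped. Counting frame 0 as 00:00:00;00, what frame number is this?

54957

As if non-drop at 30 labels/s: (0 × 3600 + 30 × 60 + 33) × 30 + 21 = 55011.
Minute boundaries passed: 30; those not divisible by 10: 30 − 3 = 27; dropped labels = 2 × 27 = 54.
Actual frame index = 55011 − 54 = 54957.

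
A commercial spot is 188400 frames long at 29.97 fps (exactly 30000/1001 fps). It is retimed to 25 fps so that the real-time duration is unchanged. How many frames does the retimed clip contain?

Target frames = source frames × (target rate / source rate) = 188400 × (25)/(30000/1001) = 188400 × 1001/1200 = 157157.

157157 frames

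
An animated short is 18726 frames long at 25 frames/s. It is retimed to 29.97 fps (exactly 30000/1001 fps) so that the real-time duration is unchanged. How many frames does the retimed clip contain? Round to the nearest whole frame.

Frames at target rate = 18726 × (30000/1001) / (25) = 22471200/1001 ≈ 22448.751.
Nearest whole frame: 22449.

22449 frames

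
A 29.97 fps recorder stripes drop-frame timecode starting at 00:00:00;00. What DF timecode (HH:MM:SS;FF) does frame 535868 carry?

Ten DF minutes hold 17982 frames, so frame 535868 lies in block 29 (frames 521478–539459) with 14390 frames into that block.
The block's first minute is 1800 frames and the rest 1798 each; 14390 frames reaches minute 8, so 29 × 18 + 8 × 2 = 538 labels have been skipped so far.
Adding those back, label number 535868 + 538 = 536406 at 30 labels/s is 17880 s + 6 f = 4 h 58 min 0 s frame 6, i.e. 04:58:00;06.

04:58:00;06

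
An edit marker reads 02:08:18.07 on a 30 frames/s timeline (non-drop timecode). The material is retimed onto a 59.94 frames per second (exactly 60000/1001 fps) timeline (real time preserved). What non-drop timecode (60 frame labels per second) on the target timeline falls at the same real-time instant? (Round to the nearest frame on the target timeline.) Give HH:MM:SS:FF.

02:08:10:33

Source frame index: (2×3600 + 8×60 + 18) × 30 + 7 = 230947.
Real time: 230947 / (30) = 230947/30 s.
Target frame: (230947/30) × (60000/1001) = 461894000/1001 ≈ 461432.567 → 461433.
At 60 labels/s: frame 461433 → 02:08:10:33.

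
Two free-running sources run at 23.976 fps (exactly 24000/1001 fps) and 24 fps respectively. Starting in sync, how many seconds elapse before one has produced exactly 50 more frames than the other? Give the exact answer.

25025/12 seconds

The gap grows by |24 − 24000/1001| = 24/1001 frames per second.
Time for a 50-frame gap: 50 ÷ (24/1001) = 25025/12 s.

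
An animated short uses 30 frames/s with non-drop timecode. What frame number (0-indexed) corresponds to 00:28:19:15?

Total seconds to the label: (0 × 3600 + 28 × 60 + 19) = 1699.
Frame index = 1699 × 30 + 15 = 50985.

50985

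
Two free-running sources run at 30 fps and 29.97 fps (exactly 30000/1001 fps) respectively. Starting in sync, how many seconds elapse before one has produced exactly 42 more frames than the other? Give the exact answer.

The gap grows by |30000/1001 − 30| = 30/1001 frames per second.
Time for a 42-frame gap: 42 ÷ (30/1001) = 1401.4 s.

1401.4 seconds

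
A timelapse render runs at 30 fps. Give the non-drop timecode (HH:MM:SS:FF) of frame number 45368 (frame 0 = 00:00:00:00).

45368 ÷ 30 = 1512 full seconds, remainder 8 frames.
1512 s = 0 h 25 min 12 s.
Timecode: 00:25:12:08.

00:25:12:08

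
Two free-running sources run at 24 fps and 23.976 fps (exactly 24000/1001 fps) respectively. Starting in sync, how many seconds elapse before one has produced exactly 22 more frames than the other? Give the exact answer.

The gap grows by |24000/1001 − 24| = 24/1001 frames per second.
Time for a 22-frame gap: 22 ÷ (24/1001) = 11011/12 s.

11011/12 seconds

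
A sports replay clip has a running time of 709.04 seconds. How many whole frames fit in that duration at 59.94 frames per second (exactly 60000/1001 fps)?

Frames = 709.04 × 60000/1001 = 42542400/1001 ≈ 42499.9001.
Complete frames: 42499.

42499 frames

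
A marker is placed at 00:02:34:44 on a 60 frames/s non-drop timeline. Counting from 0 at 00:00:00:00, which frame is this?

Total seconds to the label: (0 × 3600 + 2 × 60 + 34) = 154.
Frame index = 154 × 60 + 44 = 9284.

frame 9284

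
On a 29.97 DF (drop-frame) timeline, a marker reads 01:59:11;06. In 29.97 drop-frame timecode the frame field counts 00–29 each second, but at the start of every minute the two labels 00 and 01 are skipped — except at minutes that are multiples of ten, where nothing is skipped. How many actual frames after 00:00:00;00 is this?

214320

As if non-drop at 30 labels/s: (1 × 3600 + 59 × 60 + 11) × 30 + 6 = 214536.
Minute boundaries passed: 119; those not divisible by 10: 119 − 11 = 108; dropped labels = 2 × 108 = 216.
Actual frame index = 214536 − 216 = 214320.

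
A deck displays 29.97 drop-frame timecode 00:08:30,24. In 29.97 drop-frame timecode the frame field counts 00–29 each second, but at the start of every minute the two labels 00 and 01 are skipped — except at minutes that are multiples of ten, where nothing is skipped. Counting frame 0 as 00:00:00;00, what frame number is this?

15308

Complete 10-minute blocks: 0, each 17982 frames → 0.
Remaining 8 whole minutes in the current block: 1800 + 7 × 1798 = 14386 frames.
Within the current minute: 30 × 30 + 24 − 2 = 922 (labels ;00/;01 skipped at this minute). Total = 0 + 14386 + 922 = 15308.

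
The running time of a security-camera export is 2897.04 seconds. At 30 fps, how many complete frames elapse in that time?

Frames = 2897.04 × 30 = 434556/5 ≈ 86911.2000.
Complete frames: 86911.

86911 frames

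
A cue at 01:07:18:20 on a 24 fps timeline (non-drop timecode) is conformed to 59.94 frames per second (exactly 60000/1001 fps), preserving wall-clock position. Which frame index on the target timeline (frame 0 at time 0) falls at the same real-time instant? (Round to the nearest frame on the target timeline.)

frame 242088

Source frame index: (1×3600 + 7×60 + 18) × 24 + 20 = 96932.
Real time: 96932 / (24) = 24233/6 s.
Target frame: (24233/6) × (60000/1001) = 22030000/91 ≈ 242087.912 → 242088.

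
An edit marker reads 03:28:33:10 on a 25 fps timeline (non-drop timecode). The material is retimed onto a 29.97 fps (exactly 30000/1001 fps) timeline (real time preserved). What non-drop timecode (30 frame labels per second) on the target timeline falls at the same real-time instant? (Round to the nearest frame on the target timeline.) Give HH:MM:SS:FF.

Source frame index: (3×3600 + 28×60 + 33) × 25 + 10 = 312835.
Real time: 312835 / (25) = 62567/5 s.
Target frame: (62567/5) × (30000/1001) = 375402000/1001 ≈ 375026.973 → 375027.
At 30 labels/s: frame 375027 → 03:28:20:27.

03:28:20:27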